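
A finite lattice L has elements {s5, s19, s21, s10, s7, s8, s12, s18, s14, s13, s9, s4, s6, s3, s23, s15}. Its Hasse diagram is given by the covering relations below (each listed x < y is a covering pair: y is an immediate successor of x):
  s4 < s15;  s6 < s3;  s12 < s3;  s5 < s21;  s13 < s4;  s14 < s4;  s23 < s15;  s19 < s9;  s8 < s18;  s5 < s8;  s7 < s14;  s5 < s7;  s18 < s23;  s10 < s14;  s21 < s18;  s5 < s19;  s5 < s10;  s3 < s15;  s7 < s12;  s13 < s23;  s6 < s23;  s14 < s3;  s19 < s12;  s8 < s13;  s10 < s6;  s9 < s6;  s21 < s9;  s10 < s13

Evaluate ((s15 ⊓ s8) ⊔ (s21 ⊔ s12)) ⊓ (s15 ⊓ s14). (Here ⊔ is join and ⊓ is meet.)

s15 ∧ s8 = s8
s21 ∨ s12 = s3
s8 ∨ s3 = s15
s15 ∧ s14 = s14
s15 ∧ s14 = s14

s14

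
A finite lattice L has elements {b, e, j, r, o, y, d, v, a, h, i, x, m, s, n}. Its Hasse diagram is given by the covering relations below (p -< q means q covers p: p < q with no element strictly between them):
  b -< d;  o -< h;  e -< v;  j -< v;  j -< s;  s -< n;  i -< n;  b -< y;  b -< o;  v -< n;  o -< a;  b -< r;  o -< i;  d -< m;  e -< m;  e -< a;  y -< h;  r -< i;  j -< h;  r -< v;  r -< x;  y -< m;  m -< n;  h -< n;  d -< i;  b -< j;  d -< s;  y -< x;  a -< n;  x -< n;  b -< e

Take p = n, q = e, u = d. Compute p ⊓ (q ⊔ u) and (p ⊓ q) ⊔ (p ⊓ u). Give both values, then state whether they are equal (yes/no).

m; m; yes

q ⊔ u = m, so p ⊓ (q ⊔ u) = n ⊓ m = m.
p ⊓ q = e and p ⊓ u = d, so (p ⊓ q) ⊔ (p ⊓ u) = e ⊔ d = m.
Equal: yes.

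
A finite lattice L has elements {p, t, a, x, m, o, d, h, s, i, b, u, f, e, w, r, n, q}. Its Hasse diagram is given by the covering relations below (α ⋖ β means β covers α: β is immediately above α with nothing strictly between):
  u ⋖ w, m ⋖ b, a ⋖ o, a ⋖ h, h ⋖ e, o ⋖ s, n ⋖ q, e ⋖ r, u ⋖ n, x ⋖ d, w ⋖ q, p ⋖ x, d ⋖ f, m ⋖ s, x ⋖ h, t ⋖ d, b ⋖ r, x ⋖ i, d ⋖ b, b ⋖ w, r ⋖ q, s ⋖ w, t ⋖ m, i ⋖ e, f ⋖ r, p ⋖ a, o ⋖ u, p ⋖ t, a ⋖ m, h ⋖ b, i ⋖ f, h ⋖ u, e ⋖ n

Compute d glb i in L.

x

d ∧ i = x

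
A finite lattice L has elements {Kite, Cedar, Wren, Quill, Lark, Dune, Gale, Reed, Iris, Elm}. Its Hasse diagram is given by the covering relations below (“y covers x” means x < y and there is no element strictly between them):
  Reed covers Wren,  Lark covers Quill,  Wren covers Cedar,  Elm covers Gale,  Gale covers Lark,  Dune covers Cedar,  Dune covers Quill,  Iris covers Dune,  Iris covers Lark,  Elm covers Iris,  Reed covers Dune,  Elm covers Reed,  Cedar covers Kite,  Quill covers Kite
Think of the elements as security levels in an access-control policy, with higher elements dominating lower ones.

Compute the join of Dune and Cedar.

Dune

Common upper bounds of {Dune, Cedar}: Dune, Elm, Iris, Reed.
The least among these is Dune.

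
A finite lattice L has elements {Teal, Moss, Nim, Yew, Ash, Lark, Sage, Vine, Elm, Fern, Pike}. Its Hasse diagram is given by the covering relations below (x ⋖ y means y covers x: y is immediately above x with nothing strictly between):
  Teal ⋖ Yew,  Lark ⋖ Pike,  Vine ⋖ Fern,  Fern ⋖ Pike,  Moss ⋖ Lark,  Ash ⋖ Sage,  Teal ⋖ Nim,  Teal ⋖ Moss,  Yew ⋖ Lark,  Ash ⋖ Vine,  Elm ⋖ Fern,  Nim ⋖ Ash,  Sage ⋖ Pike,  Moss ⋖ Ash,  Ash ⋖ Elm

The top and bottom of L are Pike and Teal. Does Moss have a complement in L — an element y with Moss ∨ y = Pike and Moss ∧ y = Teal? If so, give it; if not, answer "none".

For every candidate y, either Moss ∨ y ≠ Pike or Moss ∧ y ≠ Teal; no complement exists.

none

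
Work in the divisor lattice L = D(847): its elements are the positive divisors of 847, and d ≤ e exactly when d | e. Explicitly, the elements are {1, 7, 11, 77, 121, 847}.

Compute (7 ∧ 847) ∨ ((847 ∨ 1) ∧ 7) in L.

7 ∧ 847 = 7
847 ∨ 1 = 847
847 ∧ 7 = 7
7 ∨ 7 = 7

7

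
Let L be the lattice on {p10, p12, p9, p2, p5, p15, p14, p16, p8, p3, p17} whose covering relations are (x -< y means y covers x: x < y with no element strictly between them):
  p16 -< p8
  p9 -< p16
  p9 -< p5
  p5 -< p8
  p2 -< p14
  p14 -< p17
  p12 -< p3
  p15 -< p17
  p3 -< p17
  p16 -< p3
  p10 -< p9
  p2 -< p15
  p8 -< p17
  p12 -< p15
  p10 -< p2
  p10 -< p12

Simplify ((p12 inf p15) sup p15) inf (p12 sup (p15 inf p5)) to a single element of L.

p12 ∧ p15 = p12
p12 ∨ p15 = p15
p15 ∧ p5 = p10
p12 ∨ p10 = p12
p15 ∧ p12 = p12

p12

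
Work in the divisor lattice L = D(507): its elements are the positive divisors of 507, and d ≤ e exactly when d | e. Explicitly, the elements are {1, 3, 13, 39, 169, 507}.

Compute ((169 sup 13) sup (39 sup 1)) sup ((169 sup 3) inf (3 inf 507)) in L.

169 ∨ 13 = 169
39 ∨ 1 = 39
169 ∨ 39 = 507
169 ∨ 3 = 507
3 ∧ 507 = 3
507 ∧ 3 = 3
507 ∨ 3 = 507

507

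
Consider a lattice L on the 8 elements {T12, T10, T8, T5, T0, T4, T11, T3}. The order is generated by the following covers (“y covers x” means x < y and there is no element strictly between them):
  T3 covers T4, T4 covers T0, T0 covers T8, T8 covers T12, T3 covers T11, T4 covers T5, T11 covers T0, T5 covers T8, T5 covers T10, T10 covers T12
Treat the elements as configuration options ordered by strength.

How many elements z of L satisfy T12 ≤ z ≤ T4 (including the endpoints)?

The interval [T12, T4] = {T0, T10, T12, T4, T5, T8}, which has 6 elements.

6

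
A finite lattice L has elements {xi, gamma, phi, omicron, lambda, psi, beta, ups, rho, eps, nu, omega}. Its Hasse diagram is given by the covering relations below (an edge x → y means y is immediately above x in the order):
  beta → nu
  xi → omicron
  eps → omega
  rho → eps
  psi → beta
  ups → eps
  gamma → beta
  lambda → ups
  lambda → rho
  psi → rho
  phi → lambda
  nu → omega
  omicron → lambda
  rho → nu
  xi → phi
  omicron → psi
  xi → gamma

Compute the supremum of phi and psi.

Common upper bounds of {phi, psi}: eps, nu, omega, rho.
The least among these is rho.

rho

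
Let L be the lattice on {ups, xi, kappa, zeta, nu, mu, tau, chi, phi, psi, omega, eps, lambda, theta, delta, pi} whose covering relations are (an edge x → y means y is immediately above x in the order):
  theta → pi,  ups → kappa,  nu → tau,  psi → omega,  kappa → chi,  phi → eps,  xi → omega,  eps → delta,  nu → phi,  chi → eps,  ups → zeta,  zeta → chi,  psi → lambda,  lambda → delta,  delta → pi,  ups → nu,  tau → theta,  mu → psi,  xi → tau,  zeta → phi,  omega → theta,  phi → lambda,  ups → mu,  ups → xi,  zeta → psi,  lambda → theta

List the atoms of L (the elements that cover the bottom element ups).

kappa, mu, nu, xi, zeta

The atoms are exactly the elements that cover ups: kappa, mu, nu, xi, zeta.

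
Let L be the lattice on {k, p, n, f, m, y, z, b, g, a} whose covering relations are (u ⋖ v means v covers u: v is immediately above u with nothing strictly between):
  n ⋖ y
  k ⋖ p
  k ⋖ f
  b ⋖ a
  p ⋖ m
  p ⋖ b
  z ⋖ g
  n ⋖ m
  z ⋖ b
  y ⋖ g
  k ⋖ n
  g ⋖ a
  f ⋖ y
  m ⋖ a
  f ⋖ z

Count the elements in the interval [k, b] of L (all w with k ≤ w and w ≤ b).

The interval [k, b] = {b, f, k, p, z}, which has 5 elements.

5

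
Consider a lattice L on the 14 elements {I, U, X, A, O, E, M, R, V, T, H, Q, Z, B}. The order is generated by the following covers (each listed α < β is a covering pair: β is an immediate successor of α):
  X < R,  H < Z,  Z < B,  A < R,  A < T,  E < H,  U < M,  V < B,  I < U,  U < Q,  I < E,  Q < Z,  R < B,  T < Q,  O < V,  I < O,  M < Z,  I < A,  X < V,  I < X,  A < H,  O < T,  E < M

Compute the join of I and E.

Common upper bounds of {I, E}: B, E, H, M, Z.
The least among these is E.

E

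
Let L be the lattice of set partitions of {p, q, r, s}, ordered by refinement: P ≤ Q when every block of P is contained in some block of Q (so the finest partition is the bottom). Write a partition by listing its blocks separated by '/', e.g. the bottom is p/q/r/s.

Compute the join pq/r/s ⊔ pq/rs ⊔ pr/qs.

The join of pq/r/s, pq/rs, pr/qs merges any blocks that overlap across the partitions, giving pqrs.

pqrs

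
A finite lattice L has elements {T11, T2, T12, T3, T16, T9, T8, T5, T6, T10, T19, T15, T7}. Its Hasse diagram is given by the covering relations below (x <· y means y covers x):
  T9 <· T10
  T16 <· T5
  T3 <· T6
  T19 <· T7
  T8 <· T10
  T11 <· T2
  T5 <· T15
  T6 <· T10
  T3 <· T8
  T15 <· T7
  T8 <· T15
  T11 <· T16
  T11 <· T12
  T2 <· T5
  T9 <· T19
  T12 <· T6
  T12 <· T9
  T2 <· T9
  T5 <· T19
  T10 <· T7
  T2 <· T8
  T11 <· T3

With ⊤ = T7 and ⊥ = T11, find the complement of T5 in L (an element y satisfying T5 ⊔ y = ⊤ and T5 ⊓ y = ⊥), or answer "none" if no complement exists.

T6

Need y with T5 ∨ y = T7 and T5 ∧ y = T11.
Checking each element gives: T6.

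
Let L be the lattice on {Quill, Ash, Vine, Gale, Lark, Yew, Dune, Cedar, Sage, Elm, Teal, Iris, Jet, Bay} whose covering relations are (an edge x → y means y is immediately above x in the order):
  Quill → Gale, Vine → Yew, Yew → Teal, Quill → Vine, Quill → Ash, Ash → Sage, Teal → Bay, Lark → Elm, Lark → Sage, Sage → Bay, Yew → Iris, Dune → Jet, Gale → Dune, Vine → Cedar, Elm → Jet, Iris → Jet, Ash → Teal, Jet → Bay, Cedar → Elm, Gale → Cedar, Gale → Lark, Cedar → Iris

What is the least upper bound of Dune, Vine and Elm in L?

Common upper bounds of {Dune, Vine, Elm}: Bay, Jet.
The least among these is Jet.

Jet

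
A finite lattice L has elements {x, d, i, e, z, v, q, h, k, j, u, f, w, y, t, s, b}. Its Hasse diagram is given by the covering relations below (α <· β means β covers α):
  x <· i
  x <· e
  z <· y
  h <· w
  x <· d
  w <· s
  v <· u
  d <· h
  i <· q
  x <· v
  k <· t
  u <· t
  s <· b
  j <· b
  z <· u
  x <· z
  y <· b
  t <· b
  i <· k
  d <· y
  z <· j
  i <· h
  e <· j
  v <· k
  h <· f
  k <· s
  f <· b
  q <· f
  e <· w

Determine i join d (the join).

Common upper bounds of {i, d}: b, f, h, s, w.
The least among these is h.

h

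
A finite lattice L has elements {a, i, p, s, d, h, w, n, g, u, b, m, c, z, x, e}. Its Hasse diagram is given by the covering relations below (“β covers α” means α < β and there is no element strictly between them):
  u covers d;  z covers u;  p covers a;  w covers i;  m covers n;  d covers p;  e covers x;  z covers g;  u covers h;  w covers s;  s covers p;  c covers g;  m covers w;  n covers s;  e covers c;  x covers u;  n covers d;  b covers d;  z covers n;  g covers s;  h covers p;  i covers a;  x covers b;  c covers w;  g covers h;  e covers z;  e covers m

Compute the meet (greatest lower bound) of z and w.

Common lower bounds of {z, w}: a, p, s.
The greatest among these is s.

s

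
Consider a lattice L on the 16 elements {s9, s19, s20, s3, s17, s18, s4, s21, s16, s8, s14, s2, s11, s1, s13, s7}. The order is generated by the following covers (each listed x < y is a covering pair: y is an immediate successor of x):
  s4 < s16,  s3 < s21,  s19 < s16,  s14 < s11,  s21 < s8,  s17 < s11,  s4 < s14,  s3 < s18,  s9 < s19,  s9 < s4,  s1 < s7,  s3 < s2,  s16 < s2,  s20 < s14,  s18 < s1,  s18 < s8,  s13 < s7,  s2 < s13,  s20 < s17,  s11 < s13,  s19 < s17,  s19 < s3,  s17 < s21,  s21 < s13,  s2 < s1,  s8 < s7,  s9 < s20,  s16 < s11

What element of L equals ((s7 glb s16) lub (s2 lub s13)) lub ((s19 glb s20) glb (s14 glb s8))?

s13

s7 ∧ s16 = s16
s2 ∨ s13 = s13
s16 ∨ s13 = s13
s19 ∧ s20 = s9
s14 ∧ s8 = s20
s9 ∧ s20 = s9
s13 ∨ s9 = s13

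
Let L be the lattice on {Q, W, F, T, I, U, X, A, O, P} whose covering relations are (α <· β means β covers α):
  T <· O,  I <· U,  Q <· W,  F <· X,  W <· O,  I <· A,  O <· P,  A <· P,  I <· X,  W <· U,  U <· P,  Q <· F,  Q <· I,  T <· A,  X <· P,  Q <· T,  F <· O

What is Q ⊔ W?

Common upper bounds of {Q, W}: O, P, U, W.
The least among these is W.

W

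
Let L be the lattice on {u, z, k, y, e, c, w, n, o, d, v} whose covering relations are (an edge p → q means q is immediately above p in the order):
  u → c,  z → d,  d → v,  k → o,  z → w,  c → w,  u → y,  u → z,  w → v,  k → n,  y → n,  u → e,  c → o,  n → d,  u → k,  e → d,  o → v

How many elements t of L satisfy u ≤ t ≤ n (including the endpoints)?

4

The interval [u, n] = {k, n, u, y}, which has 4 elements.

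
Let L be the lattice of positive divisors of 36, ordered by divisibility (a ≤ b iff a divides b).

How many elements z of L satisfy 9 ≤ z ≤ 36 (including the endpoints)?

3

The interval [9, 36] = {18, 36, 9}, which has 3 elements.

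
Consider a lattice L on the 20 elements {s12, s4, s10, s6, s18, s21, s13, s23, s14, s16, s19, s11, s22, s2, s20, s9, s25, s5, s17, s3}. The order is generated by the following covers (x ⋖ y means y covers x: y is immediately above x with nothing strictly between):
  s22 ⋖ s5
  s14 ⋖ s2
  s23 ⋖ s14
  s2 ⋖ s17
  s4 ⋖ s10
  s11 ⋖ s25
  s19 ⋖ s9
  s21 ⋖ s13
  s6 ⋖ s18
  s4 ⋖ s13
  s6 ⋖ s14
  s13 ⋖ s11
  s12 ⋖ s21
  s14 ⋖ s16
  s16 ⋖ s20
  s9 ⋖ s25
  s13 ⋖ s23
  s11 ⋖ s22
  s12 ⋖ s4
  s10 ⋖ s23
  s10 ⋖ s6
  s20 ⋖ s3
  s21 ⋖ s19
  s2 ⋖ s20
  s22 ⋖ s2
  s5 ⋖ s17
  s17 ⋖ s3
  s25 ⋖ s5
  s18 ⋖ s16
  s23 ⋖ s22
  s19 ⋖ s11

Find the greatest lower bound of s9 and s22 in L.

Common lower bounds of {s9, s22}: s12, s19, s21.
The greatest among these is s19.

s19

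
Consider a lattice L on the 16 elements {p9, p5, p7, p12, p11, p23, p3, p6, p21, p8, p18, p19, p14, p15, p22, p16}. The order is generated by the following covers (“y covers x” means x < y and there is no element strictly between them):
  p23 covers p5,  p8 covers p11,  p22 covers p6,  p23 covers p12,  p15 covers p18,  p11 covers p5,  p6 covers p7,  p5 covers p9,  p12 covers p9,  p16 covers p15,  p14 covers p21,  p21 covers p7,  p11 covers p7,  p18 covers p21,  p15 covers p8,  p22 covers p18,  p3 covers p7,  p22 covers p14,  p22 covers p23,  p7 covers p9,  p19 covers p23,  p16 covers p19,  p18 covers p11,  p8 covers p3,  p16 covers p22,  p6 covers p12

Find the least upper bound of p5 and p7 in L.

p11

Common upper bounds of {p5, p7}: p11, p15, p16, p18, p22, p8.
The least among these is p11.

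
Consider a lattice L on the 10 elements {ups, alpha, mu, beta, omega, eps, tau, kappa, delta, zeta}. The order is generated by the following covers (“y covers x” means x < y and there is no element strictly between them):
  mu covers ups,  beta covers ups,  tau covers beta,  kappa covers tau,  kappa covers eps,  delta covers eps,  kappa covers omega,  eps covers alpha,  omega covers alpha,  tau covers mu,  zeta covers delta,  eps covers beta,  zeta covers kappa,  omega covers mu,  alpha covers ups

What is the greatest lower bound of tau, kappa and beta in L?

beta

Common lower bounds of {tau, kappa, beta}: beta, ups.
The greatest among these is beta.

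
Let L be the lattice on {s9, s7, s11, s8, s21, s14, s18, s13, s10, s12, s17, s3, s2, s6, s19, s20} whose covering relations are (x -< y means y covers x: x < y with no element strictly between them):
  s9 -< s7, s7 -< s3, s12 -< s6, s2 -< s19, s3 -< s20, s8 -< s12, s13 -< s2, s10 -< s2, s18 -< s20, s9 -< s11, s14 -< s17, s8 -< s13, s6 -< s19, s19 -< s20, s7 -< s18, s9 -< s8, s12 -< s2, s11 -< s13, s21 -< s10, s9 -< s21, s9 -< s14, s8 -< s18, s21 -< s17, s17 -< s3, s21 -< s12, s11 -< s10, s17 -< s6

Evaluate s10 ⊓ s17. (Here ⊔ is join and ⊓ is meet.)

s21

s10 ∧ s17 = s21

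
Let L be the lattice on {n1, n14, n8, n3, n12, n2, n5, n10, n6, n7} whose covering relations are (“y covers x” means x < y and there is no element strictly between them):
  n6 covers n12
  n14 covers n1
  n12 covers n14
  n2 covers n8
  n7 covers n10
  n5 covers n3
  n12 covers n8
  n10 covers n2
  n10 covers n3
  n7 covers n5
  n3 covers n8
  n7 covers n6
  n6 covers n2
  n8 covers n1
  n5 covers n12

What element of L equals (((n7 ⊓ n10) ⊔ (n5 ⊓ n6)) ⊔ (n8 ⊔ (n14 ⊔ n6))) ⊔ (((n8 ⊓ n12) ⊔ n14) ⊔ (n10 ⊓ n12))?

n7 ∧ n10 = n10
n5 ∧ n6 = n12
n10 ∨ n12 = n7
n14 ∨ n6 = n6
n8 ∨ n6 = n6
n7 ∨ n6 = n7
n8 ∧ n12 = n8
n8 ∨ n14 = n12
n10 ∧ n12 = n8
n12 ∨ n8 = n12
n7 ∨ n12 = n7

n7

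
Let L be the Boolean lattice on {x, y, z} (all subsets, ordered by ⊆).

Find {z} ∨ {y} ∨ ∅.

Under ⊆, join is union: {z} ∪ {y} ∪ ∅ = {y,z}.

{y,z}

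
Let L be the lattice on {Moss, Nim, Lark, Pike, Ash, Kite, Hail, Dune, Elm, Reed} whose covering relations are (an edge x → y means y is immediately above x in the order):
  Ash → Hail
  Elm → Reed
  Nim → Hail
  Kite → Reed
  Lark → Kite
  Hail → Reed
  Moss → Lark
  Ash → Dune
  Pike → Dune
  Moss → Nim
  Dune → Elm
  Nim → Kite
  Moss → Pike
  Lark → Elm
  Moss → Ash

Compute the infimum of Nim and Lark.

Moss

Common lower bounds of {Nim, Lark}: Moss.
The greatest among these is Moss.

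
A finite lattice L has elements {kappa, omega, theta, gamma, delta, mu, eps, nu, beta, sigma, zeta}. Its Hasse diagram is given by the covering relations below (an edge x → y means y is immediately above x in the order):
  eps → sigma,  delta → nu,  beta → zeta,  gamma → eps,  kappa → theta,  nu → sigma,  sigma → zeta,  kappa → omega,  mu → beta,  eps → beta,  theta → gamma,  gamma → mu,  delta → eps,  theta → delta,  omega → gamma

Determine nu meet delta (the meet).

Common lower bounds of {nu, delta}: delta, kappa, theta.
The greatest among these is delta.

delta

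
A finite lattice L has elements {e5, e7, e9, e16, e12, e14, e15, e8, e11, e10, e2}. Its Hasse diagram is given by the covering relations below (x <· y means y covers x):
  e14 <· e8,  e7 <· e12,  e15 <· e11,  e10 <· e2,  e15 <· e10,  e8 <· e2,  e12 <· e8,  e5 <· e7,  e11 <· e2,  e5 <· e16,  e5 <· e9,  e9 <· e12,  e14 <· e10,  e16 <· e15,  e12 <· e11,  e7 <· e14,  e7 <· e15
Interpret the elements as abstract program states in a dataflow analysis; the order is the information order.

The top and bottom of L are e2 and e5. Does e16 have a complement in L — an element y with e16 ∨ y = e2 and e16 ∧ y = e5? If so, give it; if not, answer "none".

e8

Need y with e16 ∨ y = e2 and e16 ∧ y = e5.
Checking each element gives: e8.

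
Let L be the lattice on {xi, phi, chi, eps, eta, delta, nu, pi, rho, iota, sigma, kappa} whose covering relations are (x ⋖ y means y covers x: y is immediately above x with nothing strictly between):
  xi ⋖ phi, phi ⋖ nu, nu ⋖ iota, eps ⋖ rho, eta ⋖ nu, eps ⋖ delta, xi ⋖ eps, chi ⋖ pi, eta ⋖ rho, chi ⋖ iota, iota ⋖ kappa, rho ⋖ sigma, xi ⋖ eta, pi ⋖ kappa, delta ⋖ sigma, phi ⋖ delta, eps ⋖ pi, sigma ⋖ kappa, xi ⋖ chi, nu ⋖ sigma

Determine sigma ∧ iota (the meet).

Common lower bounds of {sigma, iota}: eta, nu, phi, xi.
The greatest among these is nu.

nu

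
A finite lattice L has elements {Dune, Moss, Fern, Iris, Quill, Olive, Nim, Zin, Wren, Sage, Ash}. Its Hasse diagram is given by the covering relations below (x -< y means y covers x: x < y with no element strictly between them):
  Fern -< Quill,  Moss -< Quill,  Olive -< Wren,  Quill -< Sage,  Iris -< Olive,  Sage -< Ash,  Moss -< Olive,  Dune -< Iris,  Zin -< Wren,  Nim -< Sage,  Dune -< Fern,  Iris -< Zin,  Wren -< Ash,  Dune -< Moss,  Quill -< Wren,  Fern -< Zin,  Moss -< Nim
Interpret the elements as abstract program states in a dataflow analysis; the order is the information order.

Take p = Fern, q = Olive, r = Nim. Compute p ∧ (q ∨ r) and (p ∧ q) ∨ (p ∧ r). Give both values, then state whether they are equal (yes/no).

Fern; Dune; no

q ∨ r = Ash, so p ∧ (q ∨ r) = Fern ∧ Ash = Fern.
p ∧ q = Dune and p ∧ r = Dune, so (p ∧ q) ∨ (p ∧ r) = Dune ∨ Dune = Dune.
Equal: no.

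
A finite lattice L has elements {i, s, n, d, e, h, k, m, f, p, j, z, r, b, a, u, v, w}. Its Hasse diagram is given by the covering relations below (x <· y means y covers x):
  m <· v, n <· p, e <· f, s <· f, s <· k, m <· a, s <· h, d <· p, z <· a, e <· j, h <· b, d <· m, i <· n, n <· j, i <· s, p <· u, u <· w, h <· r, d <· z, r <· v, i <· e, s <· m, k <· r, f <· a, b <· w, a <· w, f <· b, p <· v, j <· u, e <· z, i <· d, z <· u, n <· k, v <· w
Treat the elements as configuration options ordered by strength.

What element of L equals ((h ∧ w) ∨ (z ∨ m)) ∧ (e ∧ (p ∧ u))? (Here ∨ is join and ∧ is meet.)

i

h ∧ w = h
z ∨ m = a
h ∨ a = w
p ∧ u = p
e ∧ p = i
w ∧ i = i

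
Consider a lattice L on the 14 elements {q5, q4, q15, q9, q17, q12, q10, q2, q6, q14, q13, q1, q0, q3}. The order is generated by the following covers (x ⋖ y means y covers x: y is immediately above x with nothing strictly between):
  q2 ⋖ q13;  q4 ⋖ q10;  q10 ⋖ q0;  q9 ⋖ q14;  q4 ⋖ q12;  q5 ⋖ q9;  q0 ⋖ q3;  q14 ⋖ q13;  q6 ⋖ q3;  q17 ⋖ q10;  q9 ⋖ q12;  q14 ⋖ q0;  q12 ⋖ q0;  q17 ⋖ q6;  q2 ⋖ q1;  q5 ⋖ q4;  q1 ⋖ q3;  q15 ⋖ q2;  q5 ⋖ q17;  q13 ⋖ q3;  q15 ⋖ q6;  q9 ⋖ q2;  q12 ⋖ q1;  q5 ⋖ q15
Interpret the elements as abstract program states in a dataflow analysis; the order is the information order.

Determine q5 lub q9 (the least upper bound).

q9

Common upper bounds of {q5, q9}: q0, q1, q12, q13, q14, q2, q3, q9.
The least among these is q9.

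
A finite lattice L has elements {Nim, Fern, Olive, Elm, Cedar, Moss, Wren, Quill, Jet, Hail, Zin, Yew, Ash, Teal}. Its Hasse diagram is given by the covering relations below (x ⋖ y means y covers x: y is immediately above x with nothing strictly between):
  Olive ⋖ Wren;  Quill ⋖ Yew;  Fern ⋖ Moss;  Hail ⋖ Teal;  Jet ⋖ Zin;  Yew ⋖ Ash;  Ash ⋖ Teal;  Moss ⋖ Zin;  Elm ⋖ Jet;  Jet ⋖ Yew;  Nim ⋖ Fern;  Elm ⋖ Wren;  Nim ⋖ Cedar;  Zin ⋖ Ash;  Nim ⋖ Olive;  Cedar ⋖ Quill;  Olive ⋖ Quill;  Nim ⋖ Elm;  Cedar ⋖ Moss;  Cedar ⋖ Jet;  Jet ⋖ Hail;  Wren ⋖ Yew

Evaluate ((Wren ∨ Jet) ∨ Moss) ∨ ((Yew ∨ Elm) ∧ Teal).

Wren ∨ Jet = Yew
Yew ∨ Moss = Ash
Yew ∨ Elm = Yew
Yew ∧ Teal = Yew
Ash ∨ Yew = Ash

Ash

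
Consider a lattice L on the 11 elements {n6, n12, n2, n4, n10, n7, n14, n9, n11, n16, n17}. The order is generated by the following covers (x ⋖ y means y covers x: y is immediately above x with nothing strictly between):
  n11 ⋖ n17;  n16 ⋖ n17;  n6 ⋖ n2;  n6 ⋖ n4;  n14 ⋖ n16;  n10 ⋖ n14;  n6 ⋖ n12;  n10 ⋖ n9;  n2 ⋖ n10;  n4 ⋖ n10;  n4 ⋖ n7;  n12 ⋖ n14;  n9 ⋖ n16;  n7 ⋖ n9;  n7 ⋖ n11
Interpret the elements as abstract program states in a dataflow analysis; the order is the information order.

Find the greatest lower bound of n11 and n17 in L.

Common lower bounds of {n11, n17}: n11, n4, n6, n7.
The greatest among these is n11.

n11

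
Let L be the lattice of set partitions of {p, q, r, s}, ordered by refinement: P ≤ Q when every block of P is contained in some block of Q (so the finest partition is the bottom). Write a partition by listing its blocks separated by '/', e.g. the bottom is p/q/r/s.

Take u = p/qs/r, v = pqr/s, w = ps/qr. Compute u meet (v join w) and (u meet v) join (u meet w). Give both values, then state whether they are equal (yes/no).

v join w = pqrs, so u meet (v join w) = p/qs/r meet pqrs = p/qs/r.
u meet v = p/q/r/s and u meet w = p/q/r/s, so (u meet v) join (u meet w) = p/q/r/s join p/q/r/s = p/q/r/s.
Equal: no.

p/qs/r; p/q/r/s; no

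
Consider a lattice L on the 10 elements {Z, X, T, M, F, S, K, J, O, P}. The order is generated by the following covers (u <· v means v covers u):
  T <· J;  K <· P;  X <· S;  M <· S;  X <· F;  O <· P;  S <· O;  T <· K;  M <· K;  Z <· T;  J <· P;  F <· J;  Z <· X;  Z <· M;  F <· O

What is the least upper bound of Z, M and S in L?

Common upper bounds of {Z, M, S}: O, P, S.
The least among these is S.

S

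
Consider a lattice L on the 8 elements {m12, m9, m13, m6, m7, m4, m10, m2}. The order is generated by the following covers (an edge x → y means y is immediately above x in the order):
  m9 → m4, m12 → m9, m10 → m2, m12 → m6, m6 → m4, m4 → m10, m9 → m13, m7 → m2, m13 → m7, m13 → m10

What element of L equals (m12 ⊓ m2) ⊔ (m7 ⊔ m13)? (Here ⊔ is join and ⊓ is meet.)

m7

m12 ∧ m2 = m12
m7 ∨ m13 = m7
m12 ∨ m7 = m7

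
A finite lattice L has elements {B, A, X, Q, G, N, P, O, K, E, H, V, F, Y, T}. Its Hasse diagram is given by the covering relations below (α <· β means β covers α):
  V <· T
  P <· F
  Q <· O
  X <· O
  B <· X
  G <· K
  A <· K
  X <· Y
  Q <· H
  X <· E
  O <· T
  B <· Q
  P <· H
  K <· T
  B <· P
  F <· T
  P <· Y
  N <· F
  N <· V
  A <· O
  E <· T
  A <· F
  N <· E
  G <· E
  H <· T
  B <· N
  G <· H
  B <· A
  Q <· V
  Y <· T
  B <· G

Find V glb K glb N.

Common lower bounds of {V, K, N}: B.
The greatest among these is B.

B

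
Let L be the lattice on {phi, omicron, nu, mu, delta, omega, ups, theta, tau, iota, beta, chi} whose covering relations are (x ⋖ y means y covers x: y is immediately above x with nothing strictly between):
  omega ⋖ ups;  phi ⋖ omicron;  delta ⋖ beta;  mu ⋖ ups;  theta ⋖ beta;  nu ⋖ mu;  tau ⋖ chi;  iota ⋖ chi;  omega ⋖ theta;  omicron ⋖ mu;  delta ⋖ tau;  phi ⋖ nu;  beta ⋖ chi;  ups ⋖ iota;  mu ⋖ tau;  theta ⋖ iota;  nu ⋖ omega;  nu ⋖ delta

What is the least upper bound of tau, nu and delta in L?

Common upper bounds of {tau, nu, delta}: chi, tau.
The least among these is tau.

tau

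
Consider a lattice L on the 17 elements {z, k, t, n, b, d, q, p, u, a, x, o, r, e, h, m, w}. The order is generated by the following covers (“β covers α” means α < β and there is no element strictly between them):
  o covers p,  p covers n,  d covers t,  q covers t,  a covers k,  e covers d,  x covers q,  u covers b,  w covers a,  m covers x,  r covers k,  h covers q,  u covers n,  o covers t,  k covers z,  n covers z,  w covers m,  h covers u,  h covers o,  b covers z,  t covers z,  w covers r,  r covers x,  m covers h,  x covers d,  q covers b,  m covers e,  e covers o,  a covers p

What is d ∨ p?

e

Common upper bounds of {d, p}: e, m, w.
The least among these is e.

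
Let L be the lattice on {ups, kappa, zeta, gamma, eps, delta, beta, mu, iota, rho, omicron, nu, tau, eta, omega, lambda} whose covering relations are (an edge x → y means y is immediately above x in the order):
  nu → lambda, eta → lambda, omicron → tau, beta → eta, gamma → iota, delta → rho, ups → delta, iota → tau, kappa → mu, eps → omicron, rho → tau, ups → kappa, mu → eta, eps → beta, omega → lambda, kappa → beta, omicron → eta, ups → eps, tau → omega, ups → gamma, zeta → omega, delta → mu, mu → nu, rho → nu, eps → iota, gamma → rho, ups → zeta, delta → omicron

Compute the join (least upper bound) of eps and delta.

Common upper bounds of {eps, delta}: eta, lambda, omega, omicron, tau.
The least among these is omicron.

omicron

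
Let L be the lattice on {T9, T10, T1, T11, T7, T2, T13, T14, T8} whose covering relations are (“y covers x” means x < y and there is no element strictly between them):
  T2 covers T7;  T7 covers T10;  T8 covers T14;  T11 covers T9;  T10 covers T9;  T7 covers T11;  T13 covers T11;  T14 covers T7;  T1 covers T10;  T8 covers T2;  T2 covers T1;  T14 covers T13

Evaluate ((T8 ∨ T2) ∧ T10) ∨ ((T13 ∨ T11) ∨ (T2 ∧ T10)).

T8 ∨ T2 = T8
T8 ∧ T10 = T10
T13 ∨ T11 = T13
T2 ∧ T10 = T10
T13 ∨ T10 = T14
T10 ∨ T14 = T14

T14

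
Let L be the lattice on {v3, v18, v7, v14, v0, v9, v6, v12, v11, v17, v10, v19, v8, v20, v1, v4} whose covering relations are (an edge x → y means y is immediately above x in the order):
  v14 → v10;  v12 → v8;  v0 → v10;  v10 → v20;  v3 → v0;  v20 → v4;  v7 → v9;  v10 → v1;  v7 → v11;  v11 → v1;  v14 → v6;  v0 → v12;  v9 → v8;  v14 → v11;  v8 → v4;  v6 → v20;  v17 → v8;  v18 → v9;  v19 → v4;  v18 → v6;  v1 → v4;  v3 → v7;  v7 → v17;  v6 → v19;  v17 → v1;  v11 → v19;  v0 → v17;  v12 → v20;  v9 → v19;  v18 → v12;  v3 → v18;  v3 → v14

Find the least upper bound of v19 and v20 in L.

Common upper bounds of {v19, v20}: v4.
The least among these is v4.

v4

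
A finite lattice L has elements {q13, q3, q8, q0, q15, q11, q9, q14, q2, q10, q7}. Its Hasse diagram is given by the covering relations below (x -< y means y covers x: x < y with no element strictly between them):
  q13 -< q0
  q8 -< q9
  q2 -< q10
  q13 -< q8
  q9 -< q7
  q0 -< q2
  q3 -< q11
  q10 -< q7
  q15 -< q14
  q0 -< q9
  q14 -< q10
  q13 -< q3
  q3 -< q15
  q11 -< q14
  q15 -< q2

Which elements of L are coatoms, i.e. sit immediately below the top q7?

The coatoms are exactly the elements covered by q7: q10, q9.

q10, q9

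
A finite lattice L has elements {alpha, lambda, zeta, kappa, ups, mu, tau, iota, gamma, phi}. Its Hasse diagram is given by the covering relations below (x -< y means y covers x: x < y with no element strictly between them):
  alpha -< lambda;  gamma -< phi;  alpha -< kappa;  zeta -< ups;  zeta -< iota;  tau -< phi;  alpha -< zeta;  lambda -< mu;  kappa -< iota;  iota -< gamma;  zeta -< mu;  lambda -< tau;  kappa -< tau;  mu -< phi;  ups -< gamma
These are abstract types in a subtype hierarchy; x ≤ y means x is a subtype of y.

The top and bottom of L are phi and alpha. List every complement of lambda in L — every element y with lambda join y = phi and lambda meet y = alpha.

Need y with lambda ∨ y = phi and lambda ∧ y = alpha.
Checking each element gives: gamma, iota, ups.

gamma, iota, ups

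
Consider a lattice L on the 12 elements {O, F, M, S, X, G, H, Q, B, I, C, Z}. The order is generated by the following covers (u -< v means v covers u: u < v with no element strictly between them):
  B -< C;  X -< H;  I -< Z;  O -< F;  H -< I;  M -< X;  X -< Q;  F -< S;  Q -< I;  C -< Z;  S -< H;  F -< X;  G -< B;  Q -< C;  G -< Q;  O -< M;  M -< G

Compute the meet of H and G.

M

Common lower bounds of {H, G}: M, O.
The greatest among these is M.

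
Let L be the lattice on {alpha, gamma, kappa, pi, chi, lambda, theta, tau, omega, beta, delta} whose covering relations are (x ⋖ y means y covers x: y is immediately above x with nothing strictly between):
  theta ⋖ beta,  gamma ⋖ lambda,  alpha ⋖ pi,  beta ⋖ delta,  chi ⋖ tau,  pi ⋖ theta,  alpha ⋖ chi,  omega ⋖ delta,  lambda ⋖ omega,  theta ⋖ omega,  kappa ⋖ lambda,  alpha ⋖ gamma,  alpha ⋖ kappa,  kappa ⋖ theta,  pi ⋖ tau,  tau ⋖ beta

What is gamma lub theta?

Common upper bounds of {gamma, theta}: delta, omega.
The least among these is omega.

omega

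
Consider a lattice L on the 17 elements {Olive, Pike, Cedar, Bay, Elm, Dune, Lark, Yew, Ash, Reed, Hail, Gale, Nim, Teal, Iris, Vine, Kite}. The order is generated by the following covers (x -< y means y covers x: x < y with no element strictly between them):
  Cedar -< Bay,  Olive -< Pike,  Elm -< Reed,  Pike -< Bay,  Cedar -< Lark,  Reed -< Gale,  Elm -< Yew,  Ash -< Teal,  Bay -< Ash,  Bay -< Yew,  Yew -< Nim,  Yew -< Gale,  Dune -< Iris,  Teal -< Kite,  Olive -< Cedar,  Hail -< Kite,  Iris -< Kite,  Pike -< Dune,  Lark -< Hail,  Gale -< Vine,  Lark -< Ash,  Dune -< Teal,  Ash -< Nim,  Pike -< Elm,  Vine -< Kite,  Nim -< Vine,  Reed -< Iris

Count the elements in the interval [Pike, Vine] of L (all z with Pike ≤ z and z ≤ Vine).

9

The interval [Pike, Vine] = {Ash, Bay, Elm, Gale, Nim, Pike, Reed, Vine, Yew}, which has 9 elements.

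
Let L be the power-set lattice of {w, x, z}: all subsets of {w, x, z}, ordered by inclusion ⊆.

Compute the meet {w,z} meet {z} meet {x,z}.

Common lower bounds of {{w,z}, {z}, {x,z}}: {z}, {}.
The greatest among these is {z}.

{z}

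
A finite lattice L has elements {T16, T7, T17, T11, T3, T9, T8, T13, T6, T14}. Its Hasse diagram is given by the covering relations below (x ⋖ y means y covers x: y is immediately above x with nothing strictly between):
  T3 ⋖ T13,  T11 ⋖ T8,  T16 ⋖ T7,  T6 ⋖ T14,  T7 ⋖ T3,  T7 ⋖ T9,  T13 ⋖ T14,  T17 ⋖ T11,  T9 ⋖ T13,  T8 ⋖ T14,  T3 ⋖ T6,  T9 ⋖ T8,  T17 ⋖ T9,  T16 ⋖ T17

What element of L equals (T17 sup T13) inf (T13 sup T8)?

T17 ∨ T13 = T13
T13 ∨ T8 = T14
T13 ∧ T14 = T13

T13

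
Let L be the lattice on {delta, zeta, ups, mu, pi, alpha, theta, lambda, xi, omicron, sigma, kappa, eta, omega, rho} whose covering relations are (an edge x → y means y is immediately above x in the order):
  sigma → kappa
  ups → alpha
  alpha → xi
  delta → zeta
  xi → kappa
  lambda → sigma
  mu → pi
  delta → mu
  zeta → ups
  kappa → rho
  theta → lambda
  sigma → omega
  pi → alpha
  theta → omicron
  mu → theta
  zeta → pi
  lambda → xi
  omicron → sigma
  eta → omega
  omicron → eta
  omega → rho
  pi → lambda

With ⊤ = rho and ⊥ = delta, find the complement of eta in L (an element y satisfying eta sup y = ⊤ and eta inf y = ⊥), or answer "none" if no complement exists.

ups

Need y with eta ∨ y = rho and eta ∧ y = delta.
Checking each element gives: ups.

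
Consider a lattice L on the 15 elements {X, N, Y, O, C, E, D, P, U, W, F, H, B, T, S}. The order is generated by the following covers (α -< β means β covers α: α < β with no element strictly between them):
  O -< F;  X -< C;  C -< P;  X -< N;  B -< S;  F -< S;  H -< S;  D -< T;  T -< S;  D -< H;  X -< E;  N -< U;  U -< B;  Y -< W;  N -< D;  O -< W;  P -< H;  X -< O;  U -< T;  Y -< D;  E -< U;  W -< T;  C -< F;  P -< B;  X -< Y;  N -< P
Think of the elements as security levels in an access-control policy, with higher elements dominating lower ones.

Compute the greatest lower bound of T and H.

Common lower bounds of {T, H}: D, N, X, Y.
The greatest among these is D.

D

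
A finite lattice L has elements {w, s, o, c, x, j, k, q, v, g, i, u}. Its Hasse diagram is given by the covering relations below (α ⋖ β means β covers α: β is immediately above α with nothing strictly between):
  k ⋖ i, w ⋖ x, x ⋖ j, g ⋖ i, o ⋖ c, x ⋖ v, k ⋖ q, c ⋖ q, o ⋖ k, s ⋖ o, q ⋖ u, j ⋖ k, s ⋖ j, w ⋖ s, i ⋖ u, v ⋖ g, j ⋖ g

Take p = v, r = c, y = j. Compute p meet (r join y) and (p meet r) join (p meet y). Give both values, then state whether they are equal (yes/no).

r join y = q, so p meet (r join y) = v meet q = x.
p meet r = w and p meet y = x, so (p meet r) join (p meet y) = w join x = x.
Equal: yes.

x; x; yes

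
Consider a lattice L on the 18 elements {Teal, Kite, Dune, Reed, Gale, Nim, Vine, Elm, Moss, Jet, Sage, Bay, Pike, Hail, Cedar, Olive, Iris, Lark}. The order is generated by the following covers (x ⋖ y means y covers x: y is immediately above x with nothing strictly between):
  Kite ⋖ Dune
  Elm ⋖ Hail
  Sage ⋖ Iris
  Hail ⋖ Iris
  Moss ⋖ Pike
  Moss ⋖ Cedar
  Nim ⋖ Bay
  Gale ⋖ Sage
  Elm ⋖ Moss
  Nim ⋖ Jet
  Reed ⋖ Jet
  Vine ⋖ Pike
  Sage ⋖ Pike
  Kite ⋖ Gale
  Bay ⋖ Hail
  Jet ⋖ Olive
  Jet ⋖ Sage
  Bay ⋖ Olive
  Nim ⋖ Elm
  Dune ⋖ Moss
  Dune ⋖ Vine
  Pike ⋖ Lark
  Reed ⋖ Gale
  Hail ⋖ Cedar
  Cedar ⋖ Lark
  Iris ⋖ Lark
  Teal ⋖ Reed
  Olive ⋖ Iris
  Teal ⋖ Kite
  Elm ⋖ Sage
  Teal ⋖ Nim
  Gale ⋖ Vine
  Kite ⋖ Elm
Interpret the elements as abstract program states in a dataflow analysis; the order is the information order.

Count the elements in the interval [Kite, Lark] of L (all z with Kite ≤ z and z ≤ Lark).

12

The interval [Kite, Lark] = {Cedar, Dune, Elm, Gale, Hail, Iris, Kite, Lark, Moss, Pike, Sage, Vine}, which has 12 elements.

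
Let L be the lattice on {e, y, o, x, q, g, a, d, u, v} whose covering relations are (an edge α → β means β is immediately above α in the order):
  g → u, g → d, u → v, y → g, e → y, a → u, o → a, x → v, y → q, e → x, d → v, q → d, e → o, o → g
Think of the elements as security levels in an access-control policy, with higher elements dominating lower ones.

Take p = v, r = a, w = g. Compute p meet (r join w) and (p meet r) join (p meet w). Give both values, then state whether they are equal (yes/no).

r join w = u, so p meet (r join w) = v meet u = u.
p meet r = a and p meet w = g, so (p meet r) join (p meet w) = a join g = u.
Equal: yes.

u; u; yes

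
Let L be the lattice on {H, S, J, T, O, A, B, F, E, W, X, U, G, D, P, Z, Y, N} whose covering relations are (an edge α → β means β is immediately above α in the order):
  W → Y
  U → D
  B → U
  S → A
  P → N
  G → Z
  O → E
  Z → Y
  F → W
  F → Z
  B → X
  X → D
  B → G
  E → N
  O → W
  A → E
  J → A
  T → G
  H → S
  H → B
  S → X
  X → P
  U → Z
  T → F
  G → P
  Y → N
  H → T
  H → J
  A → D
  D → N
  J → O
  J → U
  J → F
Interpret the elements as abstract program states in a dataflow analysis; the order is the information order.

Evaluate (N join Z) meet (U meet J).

N ∨ Z = N
U ∧ J = J
N ∧ J = J

J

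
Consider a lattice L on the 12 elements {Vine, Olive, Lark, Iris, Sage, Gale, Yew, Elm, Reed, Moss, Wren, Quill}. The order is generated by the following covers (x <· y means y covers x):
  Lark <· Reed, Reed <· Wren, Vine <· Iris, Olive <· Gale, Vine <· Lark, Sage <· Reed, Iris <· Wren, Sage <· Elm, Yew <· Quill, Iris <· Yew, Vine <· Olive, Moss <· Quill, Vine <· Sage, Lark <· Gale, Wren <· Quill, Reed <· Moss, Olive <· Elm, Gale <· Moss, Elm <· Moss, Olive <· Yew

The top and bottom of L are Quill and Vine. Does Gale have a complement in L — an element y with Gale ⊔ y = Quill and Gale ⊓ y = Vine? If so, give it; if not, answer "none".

Need y with Gale ∨ y = Quill and Gale ∧ y = Vine.
Checking each element gives: Iris.

Iris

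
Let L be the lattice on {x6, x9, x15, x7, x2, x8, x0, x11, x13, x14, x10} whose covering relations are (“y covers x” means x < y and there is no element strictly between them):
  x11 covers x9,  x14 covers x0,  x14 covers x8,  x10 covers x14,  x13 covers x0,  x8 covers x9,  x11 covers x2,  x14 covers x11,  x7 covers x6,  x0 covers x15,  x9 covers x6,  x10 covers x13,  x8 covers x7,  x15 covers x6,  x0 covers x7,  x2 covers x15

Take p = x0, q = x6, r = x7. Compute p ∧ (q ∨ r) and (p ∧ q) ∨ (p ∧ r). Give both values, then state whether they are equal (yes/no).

q ∨ r = x7, so p ∧ (q ∨ r) = x0 ∧ x7 = x7.
p ∧ q = x6 and p ∧ r = x7, so (p ∧ q) ∨ (p ∧ r) = x6 ∨ x7 = x7.
Equal: yes.

x7; x7; yes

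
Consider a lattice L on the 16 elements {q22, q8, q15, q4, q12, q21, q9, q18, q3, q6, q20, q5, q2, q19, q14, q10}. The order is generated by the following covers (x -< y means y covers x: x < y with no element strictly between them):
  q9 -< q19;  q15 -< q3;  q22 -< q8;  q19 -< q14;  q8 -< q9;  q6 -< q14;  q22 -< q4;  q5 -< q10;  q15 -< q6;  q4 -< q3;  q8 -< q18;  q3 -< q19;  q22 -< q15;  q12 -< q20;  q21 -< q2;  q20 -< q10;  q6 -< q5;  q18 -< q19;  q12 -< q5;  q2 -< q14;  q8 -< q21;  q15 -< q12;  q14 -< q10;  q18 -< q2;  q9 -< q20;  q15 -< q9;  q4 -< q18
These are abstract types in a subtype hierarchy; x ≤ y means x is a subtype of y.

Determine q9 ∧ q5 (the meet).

Common lower bounds of {q9, q5}: q15, q22.
The greatest among these is q15.

q15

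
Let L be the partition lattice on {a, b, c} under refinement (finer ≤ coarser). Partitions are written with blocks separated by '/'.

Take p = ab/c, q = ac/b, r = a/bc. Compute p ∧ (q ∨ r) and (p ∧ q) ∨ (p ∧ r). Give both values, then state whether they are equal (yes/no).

q ∨ r = abc, so p ∧ (q ∨ r) = ab/c ∧ abc = ab/c.
p ∧ q = a/b/c and p ∧ r = a/b/c, so (p ∧ q) ∨ (p ∧ r) = a/b/c ∨ a/b/c = a/b/c.
Equal: no.

ab/c; a/b/c; no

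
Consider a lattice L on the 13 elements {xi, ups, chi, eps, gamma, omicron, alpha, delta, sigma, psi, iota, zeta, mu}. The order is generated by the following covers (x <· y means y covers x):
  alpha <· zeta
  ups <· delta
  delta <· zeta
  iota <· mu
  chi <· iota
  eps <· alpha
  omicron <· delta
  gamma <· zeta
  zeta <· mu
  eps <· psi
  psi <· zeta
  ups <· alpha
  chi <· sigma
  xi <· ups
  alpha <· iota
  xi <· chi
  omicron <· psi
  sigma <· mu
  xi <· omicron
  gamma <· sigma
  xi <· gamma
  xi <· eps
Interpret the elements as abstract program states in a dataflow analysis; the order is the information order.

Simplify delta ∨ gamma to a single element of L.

zeta

delta ∨ gamma = zeta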